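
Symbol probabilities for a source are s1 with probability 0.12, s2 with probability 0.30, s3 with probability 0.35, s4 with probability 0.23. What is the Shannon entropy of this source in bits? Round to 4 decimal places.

1.9059 bits

H = −Σ pᵢ log₂ pᵢ.
−0.12·log₂(0.12) = 0.3671
−0.30·log₂(0.30) = 0.5211
−0.35·log₂(0.35) = 0.5301
−0.23·log₂(0.23) = 0.4877
Sum ≈ 1.9059 → 1.9059 bits.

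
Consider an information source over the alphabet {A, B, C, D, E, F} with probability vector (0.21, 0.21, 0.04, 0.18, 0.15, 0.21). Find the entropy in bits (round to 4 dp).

2.4601 bits

H = −Σ pᵢ log₂ pᵢ.
−0.21·log₂(0.21) = 0.4728
−0.21·log₂(0.21) = 0.4728
−0.04·log₂(0.04) = 0.1858
−0.18·log₂(0.18) = 0.4453
−0.15·log₂(0.15) = 0.4105
−0.21·log₂(0.21) = 0.4728
Sum ≈ 2.4601 → 2.4601 bits.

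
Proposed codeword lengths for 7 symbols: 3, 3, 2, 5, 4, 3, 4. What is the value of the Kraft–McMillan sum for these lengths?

0.78125

With common denominator 2^5 = 32: Σ 2^(−ℓᵢ) = 4/32 + 4/32 + 8/32 + 1/32 + 2/32 + 4/32 + 2/32 = 25/32 = 0.78125.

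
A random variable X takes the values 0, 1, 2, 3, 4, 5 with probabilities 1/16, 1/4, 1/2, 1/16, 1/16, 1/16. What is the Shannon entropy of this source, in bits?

2 bits

Each probability is a power of 1/2, so log₂(1/p) is an integer.
H = Σ p·log₂(1/p) = 1/16·4 + 1/4·2 + 1/2·1 + 1/16·4 + 1/16·4 + 1/16·4 = 2 bits.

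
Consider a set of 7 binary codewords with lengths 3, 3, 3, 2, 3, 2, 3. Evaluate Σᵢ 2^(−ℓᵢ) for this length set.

With common denominator 2^3 = 8: Σ 2^(−ℓᵢ) = 1/8 + 1/8 + 1/8 + 2/8 + 1/8 + 2/8 + 1/8 = 9/8 = 1.125.

1.125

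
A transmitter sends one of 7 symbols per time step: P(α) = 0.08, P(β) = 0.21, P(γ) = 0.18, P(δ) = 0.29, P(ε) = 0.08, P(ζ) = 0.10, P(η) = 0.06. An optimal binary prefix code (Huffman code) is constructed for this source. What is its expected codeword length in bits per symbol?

2.64 bits/symbol

Repeatedly combine the two least-probable nodes; the expected code length is the sum of the merged weights.
merge 3/50 + 2/25 → 7/50
merge 2/25 + 1/10 → 9/50
merge 7/50 + 9/50 → 8/25
merge 9/50 + 21/100 → 39/100
merge 29/100 + 8/25 → 61/100
merge 39/100 + 61/100 → 1
L = 7/50 + 9/50 + 8/25 + 39/100 + 61/100 + 1 = 66/25 = 2.64 bits/symbol.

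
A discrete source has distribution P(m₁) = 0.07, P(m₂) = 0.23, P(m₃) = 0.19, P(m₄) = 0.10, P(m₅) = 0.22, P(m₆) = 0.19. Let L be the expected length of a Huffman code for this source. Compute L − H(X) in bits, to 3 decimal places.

0.051 bits

Entropy H = −Σ p log₂ p ≈ 2.4794 bits.
Huffman merges: 7/100+1/10→17/100; 17/100+19/100→9/25; 19/100+11/50→41/100; 23/100+9/25→59/100; 41/100+59/100→1. L = 253/100 ≈ 2.5300.
L − H = 2.5300 − 2.4794 = 0.051 bits.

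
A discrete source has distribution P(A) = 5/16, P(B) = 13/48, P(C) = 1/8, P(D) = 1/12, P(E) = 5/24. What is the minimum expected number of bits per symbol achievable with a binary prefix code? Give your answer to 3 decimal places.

2.208 bits/symbol

Repeatedly combine the two least-probable nodes; the expected code length is the sum of the merged weights.
merge 1/12 + 1/8 → 5/24
merge 5/24 + 5/24 → 5/12
merge 13/48 + 5/16 → 7/12
merge 5/12 + 7/12 → 1
L = 5/24 + 5/12 + 7/12 + 1 = 53/24 ≈ 2.208 bits/symbol.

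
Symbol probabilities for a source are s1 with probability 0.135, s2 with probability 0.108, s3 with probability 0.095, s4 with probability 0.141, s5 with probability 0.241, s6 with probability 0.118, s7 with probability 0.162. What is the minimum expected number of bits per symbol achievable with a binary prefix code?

Repeatedly combine the two least-probable nodes; the expected code length is the sum of the merged weights.
merge 19/200 + 27/250 → 203/1000
merge 59/500 + 27/200 → 253/1000
merge 141/1000 + 81/500 → 303/1000
merge 203/1000 + 241/1000 → 111/250
merge 253/1000 + 303/1000 → 139/250
merge 111/250 + 139/250 → 1
L = 203/1000 + 253/1000 + 303/1000 + 111/250 + 139/250 + 1 = 2759/1000 = 2.759 bits/symbol.

2.759 bits/symbol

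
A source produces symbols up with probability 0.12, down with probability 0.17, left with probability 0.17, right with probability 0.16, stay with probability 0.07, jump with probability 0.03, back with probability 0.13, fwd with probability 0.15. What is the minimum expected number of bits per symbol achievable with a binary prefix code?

2.93 bits/symbol

Repeatedly combine the two least-probable nodes; the expected code length is the sum of the merged weights.
merge 3/100 + 7/100 → 1/10
merge 1/10 + 3/25 → 11/50
merge 13/100 + 3/20 → 7/25
merge 4/25 + 17/100 → 33/100
merge 17/100 + 11/50 → 39/100
merge 7/25 + 33/100 → 61/100
merge 39/100 + 61/100 → 1
L = 1/10 + 11/50 + 7/25 + 33/100 + 39/100 + 61/100 + 1 = 293/100 = 2.93 bits/symbol.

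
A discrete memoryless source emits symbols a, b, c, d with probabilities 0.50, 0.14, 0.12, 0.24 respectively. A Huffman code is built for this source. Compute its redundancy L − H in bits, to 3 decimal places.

Entropy H = −Σ p log₂ p ≈ 1.7583 bits.
Huffman merges: 3/25+7/50→13/50; 6/25+13/50→1/2; 1/2+1/2→1. L = 44/25 ≈ 1.7600.
L − H = 1.7600 − 1.7583 = 0.002 bits.

0.002 bits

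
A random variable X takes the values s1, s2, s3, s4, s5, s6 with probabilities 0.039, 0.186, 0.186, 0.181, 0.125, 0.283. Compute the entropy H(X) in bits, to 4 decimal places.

H = −Σ pᵢ log₂ pᵢ.
−0.039·log₂(0.039) = 0.1825
−0.186·log₂(0.186) = 0.4514
−0.186·log₂(0.186) = 0.4514
−0.181·log₂(0.181) = 0.4463
−0.125·log₂(0.125) = 0.3750
−0.283·log₂(0.283) = 0.5154
Sum ≈ 2.4220 → 2.4220 bits.

2.4220 bits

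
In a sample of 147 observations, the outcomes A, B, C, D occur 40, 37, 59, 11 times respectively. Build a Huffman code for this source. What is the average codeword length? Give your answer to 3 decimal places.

1.925 bits/symbol

Probabilities are the counts divided by 147.
Repeatedly combine the two least-probable nodes; the expected code length is the sum of the merged weights.
merge 11/147 + 37/147 → 16/49
merge 40/147 + 16/49 → 88/147
merge 59/147 + 88/147 → 1
L = 16/49 + 88/147 + 1 = 283/147 ≈ 1.925 bits/symbol.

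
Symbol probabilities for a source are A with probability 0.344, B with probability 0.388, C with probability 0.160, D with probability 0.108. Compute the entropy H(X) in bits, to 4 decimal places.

1.8293 bits

H = −Σ pᵢ log₂ pᵢ.
−0.344·log₂(0.344) = 0.5296
−0.388·log₂(0.388) = 0.5300
−0.160·log₂(0.160) = 0.4230
−0.108·log₂(0.108) = 0.3468
Sum ≈ 1.8293 → 1.8293 bits.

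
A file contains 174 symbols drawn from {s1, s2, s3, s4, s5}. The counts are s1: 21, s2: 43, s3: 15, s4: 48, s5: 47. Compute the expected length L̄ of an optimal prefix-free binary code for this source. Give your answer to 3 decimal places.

2.207 bits/symbol

Probabilities are the counts divided by 174.
Repeatedly combine the two least-probable nodes; the expected code length is the sum of the merged weights.
merge 5/58 + 7/58 → 6/29
merge 6/29 + 43/174 → 79/174
merge 47/174 + 8/29 → 95/174
merge 79/174 + 95/174 → 1
L = 6/29 + 79/174 + 95/174 + 1 = 64/29 ≈ 2.207 bits/symbol.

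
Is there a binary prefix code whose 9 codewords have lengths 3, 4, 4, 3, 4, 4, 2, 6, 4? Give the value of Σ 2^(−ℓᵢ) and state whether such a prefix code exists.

With common denominator 2^6 = 64: Σ 2^(−ℓᵢ) = 8/64 + 4/64 + 4/64 + 8/64 + 4/64 + 4/64 + 16/64 + 1/64 + 4/64 = 53/64 = 0.828125.
Kraft's inequality requires Σ ≤ 1; here Σ = 0.828125 ≤ 1, so such a prefix code exists.

0.828125; yes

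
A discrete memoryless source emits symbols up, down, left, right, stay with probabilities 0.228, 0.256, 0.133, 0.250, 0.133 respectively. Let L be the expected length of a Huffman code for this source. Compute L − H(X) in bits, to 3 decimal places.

Entropy H = −Σ p log₂ p ≈ 2.2637 bits.
Huffman merges: 133/1000+133/1000→133/500; 57/250+1/4→239/500; 32/125+133/500→261/500; 239/500+261/500→1. L = 1133/500 ≈ 2.2660.
L − H = 2.2660 − 2.2637 = 0.002 bits.

0.002 bits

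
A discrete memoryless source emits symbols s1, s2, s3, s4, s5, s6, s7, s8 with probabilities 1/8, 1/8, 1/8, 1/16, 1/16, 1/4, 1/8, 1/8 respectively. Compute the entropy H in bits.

2.875 bits

Each probability is a power of 1/2, so log₂(1/p) is an integer.
H = Σ p·log₂(1/p) = 1/8·3 + 1/8·3 + 1/8·3 + 1/16·4 + 1/16·4 + 1/4·2 + 1/8·3 + 1/8·3 = 2.875 bits.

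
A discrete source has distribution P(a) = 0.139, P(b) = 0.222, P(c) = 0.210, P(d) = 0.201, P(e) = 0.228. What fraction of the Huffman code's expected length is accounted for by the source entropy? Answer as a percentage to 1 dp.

Entropy H = −Σ p log₂ p ≈ 2.3021 bits.
Huffman merges: 139/1000+201/1000→17/50; 21/100+111/500→54/125; 57/250+17/50→71/125; 54/125+71/125→1. L = 117/50 ≈ 2.3400.
Efficiency = H/L = 2.3021/2.3400 = 98.4%.

98.4%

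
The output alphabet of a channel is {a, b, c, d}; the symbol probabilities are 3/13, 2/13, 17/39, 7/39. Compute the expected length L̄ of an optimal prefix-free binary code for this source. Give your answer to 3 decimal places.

Repeatedly combine the two least-probable nodes; the expected code length is the sum of the merged weights.
merge 2/13 + 7/39 → 1/3
merge 3/13 + 1/3 → 22/39
merge 17/39 + 22/39 → 1
L = 1/3 + 22/39 + 1 = 74/39 ≈ 1.897 bits/symbol.

1.897 bits/symbol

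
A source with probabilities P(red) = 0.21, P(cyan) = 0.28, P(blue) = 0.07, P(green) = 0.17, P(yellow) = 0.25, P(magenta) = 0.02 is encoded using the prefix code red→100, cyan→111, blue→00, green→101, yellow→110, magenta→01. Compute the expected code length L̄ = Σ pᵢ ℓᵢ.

2.91 bits/symbol

L̄ = Σ pᵢ·ℓᵢ = 0.21·3 + 0.28·3 + 0.07·2 + 0.17·3 + 0.25·3 + 0.02·2 = 2.91 bits/symbol.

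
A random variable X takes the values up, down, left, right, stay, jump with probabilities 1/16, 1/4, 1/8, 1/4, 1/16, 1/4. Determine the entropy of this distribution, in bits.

2.375 bits

Each probability is a power of 1/2, so log₂(1/p) is an integer.
H = Σ p·log₂(1/p) = 1/16·4 + 1/4·2 + 1/8·3 + 1/4·2 + 1/16·4 + 1/4·2 = 2.375 bits.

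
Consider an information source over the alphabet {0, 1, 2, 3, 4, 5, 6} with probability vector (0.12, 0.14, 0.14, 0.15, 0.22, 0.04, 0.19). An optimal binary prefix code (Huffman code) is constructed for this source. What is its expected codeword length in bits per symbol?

2.75 bits/symbol

Repeatedly combine the two least-probable nodes; the expected code length is the sum of the merged weights.
merge 1/25 + 3/25 → 4/25
merge 7/50 + 7/50 → 7/25
merge 3/20 + 4/25 → 31/100
merge 19/100 + 11/50 → 41/100
merge 7/25 + 31/100 → 59/100
merge 41/100 + 59/100 → 1
L = 4/25 + 7/25 + 31/100 + 41/100 + 59/100 + 1 = 11/4 = 2.75 bits/symbol.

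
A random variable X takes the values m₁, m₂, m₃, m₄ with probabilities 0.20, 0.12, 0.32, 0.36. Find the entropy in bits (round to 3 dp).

H = −Σ pᵢ log₂ pᵢ.
−0.20·log₂(0.20) = 0.4644
−0.12·log₂(0.12) = 0.3671
−0.32·log₂(0.32) = 0.5260
−0.36·log₂(0.36) = 0.5306
Sum ≈ 1.8881 → 1.888 bits.

1.888 bits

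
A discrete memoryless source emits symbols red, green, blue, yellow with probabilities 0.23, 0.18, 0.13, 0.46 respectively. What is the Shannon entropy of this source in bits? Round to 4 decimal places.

1.8310 bits

H = −Σ pᵢ log₂ pᵢ.
−0.23·log₂(0.23) = 0.4877
−0.18·log₂(0.18) = 0.4453
−0.13·log₂(0.13) = 0.3826
−0.46·log₂(0.46) = 0.5153
Sum ≈ 1.8310 → 1.8310 bits.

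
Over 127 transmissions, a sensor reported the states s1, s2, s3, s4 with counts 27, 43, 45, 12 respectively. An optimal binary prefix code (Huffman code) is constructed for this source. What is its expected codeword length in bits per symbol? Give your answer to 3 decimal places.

Probabilities are the counts divided by 127.
Repeatedly combine the two least-probable nodes; the expected code length is the sum of the merged weights.
merge 12/127 + 27/127 → 39/127
merge 39/127 + 43/127 → 82/127
merge 45/127 + 82/127 → 1
L = 39/127 + 82/127 + 1 = 248/127 ≈ 1.953 bits/symbol.

1.953 bits/symbol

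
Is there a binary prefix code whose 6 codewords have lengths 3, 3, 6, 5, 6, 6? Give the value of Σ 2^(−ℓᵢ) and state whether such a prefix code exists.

0.328125; yes

With common denominator 2^6 = 64: Σ 2^(−ℓᵢ) = 8/64 + 8/64 + 1/64 + 2/64 + 1/64 + 1/64 = 21/64 = 0.328125.
Kraft's inequality requires Σ ≤ 1; here Σ = 0.328125 ≤ 1, so such a prefix code exists.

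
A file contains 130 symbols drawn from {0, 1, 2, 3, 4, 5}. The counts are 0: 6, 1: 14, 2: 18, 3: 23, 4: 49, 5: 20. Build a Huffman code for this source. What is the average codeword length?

2.4 bits/symbol

Probabilities are the counts divided by 130.
Repeatedly combine the two least-probable nodes; the expected code length is the sum of the merged weights.
merge 3/65 + 7/65 → 2/13
merge 9/65 + 2/13 → 19/65
merge 2/13 + 23/130 → 43/130
merge 19/65 + 43/130 → 81/130
merge 49/130 + 81/130 → 1
L = 2/13 + 19/65 + 43/130 + 81/130 + 1 = 12/5 = 2.4 bits/symbol.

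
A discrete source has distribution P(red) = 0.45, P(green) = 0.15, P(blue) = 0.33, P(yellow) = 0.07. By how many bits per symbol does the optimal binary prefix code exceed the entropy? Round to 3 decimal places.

Entropy H = −Σ p log₂ p ≈ 1.7253 bits.
Huffman merges: 7/100+3/20→11/50; 11/50+33/100→11/20; 9/20+11/20→1. L = 177/100 ≈ 1.7700.
L − H = 1.7700 − 1.7253 = 0.045 bits.

0.045 bits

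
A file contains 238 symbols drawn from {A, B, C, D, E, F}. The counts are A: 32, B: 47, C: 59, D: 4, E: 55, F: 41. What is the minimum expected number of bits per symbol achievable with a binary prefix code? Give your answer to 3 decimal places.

Probabilities are the counts divided by 238.
Repeatedly combine the two least-probable nodes; the expected code length is the sum of the merged weights.
merge 2/119 + 16/119 → 18/119
merge 18/119 + 41/238 → 11/34
merge 47/238 + 55/238 → 3/7
merge 59/238 + 11/34 → 4/7
merge 3/7 + 4/7 → 1
L = 18/119 + 11/34 + 3/7 + 4/7 + 1 = 589/238 ≈ 2.475 bits/symbol.

2.475 bits/symbol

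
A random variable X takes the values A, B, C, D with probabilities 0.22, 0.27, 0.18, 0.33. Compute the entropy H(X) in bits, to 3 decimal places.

1.964 bits

H = −Σ pᵢ log₂ pᵢ.
−0.22·log₂(0.22) = 0.4806
−0.27·log₂(0.27) = 0.5100
−0.18·log₂(0.18) = 0.4453
−0.33·log₂(0.33) = 0.5278
Sum ≈ 1.9637 → 1.964 bits.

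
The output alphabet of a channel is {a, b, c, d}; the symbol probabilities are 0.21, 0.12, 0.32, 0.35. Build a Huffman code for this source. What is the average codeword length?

1.98 bits/symbol

Repeatedly combine the two least-probable nodes; the expected code length is the sum of the merged weights.
merge 3/25 + 21/100 → 33/100
merge 8/25 + 33/100 → 13/20
merge 7/20 + 13/20 → 1
L = 33/100 + 13/20 + 1 = 99/50 = 1.98 bits/symbol.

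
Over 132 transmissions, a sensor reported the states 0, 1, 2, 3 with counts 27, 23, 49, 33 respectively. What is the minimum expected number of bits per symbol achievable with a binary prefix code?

2 bits/symbol

Probabilities are the counts divided by 132.
Repeatedly combine the two least-probable nodes; the expected code length is the sum of the merged weights.
merge 23/132 + 9/44 → 25/66
merge 1/4 + 49/132 → 41/66
merge 25/66 + 41/66 → 1
L = 25/66 + 41/66 + 1 = 2 bits/symbol.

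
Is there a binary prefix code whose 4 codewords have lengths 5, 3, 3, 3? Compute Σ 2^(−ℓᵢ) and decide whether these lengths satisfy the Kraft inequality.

0.40625; yes

With common denominator 2^5 = 32: Σ 2^(−ℓᵢ) = 1/32 + 4/32 + 4/32 + 4/32 = 13/32 = 0.40625.
Kraft's inequality requires Σ ≤ 1; here Σ = 0.40625 ≤ 1, so such a prefix code exists.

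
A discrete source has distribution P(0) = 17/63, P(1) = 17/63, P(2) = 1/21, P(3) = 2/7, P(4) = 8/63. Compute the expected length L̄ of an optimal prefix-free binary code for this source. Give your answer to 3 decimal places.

Repeatedly combine the two least-probable nodes; the expected code length is the sum of the merged weights.
merge 1/21 + 8/63 → 11/63
merge 11/63 + 17/63 → 4/9
merge 17/63 + 2/7 → 5/9
merge 4/9 + 5/9 → 1
L = 11/63 + 4/9 + 5/9 + 1 = 137/63 ≈ 2.175 bits/symbol.

2.175 bits/symbol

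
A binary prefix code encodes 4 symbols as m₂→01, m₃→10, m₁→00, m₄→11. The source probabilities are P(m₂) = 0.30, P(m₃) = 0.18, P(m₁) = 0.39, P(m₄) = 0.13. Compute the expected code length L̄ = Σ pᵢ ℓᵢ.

L̄ = Σ pᵢ·ℓᵢ = 0.30·2 + 0.18·2 + 0.39·2 + 0.13·2 = 2 bits/symbol.

2 bits/symbol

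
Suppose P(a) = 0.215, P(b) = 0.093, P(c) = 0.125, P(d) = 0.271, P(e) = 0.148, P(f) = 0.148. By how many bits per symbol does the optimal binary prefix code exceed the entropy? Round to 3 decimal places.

0.017 bits

Entropy H = −Σ p log₂ p ≈ 2.4968 bits.
Huffman merges: 93/1000+1/8→109/500; 37/250+37/250→37/125; 43/200+109/500→433/1000; 271/1000+37/125→567/1000; 433/1000+567/1000→1. L = 1257/500 ≈ 2.5140.
L − H = 2.5140 − 2.4968 = 0.017 bits.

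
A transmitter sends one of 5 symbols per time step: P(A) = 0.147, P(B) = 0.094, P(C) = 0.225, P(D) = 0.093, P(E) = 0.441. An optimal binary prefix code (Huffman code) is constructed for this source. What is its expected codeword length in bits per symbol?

Repeatedly combine the two least-probable nodes; the expected code length is the sum of the merged weights.
merge 93/1000 + 47/500 → 187/1000
merge 147/1000 + 187/1000 → 167/500
merge 9/40 + 167/500 → 559/1000
merge 441/1000 + 559/1000 → 1
L = 187/1000 + 167/500 + 559/1000 + 1 = 52/25 = 2.08 bits/symbol.

2.08 bits/symbol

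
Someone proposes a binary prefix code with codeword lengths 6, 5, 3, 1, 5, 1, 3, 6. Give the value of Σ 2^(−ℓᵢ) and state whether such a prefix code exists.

With common denominator 2^6 = 64: Σ 2^(−ℓᵢ) = 1/64 + 2/64 + 8/64 + 32/64 + 2/64 + 32/64 + 8/64 + 1/64 = 86/64 = 1.34375.
Kraft's inequality requires Σ ≤ 1; here Σ = 1.34375 > 1, so no such prefix code exists.

1.34375; no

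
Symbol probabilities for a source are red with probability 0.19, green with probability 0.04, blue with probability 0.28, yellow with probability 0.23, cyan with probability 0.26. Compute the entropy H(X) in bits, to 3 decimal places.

2.148 bits

H = −Σ pᵢ log₂ pᵢ.
−0.19·log₂(0.19) = 0.4552
−0.04·log₂(0.04) = 0.1858
−0.28·log₂(0.28) = 0.5142
−0.23·log₂(0.23) = 0.4877
−0.26·log₂(0.26) = 0.5053
Sum ≈ 2.1482 → 2.148 bits.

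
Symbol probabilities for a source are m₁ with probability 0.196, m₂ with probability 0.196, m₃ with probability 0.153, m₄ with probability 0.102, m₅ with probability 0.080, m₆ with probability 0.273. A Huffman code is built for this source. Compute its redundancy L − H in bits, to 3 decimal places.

0.042 bits

Entropy H = −Σ p log₂ p ≈ 2.4748 bits.
Huffman merges: 2/25+51/500→91/500; 153/1000+91/500→67/200; 49/250+49/250→49/125; 273/1000+67/200→76/125; 49/125+76/125→1. L = 2517/1000 ≈ 2.5170.
L − H = 2.5170 − 2.4748 = 0.042 bits.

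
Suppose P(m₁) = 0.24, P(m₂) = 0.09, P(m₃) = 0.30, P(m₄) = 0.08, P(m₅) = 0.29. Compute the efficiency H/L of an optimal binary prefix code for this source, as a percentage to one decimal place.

Entropy H = −Σ p log₂ p ≈ 2.1373 bits.
Huffman merges: 2/25+9/100→17/100; 17/100+6/25→41/100; 29/100+3/10→59/100; 41/100+59/100→1. L = 217/100 ≈ 2.1700.
Efficiency = H/L = 2.1373/2.1700 = 98.5%.

98.5%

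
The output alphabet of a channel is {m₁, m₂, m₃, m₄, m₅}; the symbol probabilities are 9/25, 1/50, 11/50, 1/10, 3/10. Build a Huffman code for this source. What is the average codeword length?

Repeatedly combine the two least-probable nodes; the expected code length is the sum of the merged weights.
merge 1/50 + 1/10 → 3/25
merge 3/25 + 11/50 → 17/50
merge 3/10 + 17/50 → 16/25
merge 9/25 + 16/25 → 1
L = 3/25 + 17/50 + 16/25 + 1 = 21/10 = 2.1 bits/symbol.

2.1 bits/symbol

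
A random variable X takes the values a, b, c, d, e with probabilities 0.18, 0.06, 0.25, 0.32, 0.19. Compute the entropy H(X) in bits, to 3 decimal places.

H = −Σ pᵢ log₂ pᵢ.
−0.18·log₂(0.18) = 0.4453
−0.06·log₂(0.06) = 0.2435
−0.25·log₂(0.25) = 0.5000
−0.32·log₂(0.32) = 0.5260
−0.19·log₂(0.19) = 0.4552
Sum ≈ 2.1701 → 2.170 bits.

2.170 bits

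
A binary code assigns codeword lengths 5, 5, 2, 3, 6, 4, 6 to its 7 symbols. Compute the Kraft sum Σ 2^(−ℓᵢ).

With common denominator 2^6 = 64: Σ 2^(−ℓᵢ) = 2/64 + 2/64 + 16/64 + 8/64 + 1/64 + 4/64 + 1/64 = 34/64 = 0.53125.

0.53125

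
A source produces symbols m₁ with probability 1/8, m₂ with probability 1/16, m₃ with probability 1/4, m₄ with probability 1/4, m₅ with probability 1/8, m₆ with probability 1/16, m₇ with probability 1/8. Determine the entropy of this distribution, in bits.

Each probability is a power of 1/2, so log₂(1/p) is an integer.
H = Σ p·log₂(1/p) = 1/8·3 + 1/16·4 + 1/4·2 + 1/4·2 + 1/8·3 + 1/16·4 + 1/8·3 = 2.625 bits.

2.625 bits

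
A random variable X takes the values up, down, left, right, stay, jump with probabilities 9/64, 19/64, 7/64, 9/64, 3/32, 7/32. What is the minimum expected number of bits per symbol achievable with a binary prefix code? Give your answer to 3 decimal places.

2.484 bits/symbol

Repeatedly combine the two least-probable nodes; the expected code length is the sum of the merged weights.
merge 3/32 + 7/64 → 13/64
merge 9/64 + 9/64 → 9/32
merge 13/64 + 7/32 → 27/64
merge 9/32 + 19/64 → 37/64
merge 27/64 + 37/64 → 1
L = 13/64 + 9/32 + 27/64 + 37/64 + 1 = 159/64 ≈ 2.484 bits/symbol.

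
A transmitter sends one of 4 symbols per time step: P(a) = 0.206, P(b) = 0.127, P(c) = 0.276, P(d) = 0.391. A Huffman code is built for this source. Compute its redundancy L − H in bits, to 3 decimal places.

Entropy H = −Σ p log₂ p ≈ 1.8899 bits.
Huffman merges: 127/1000+103/500→333/1000; 69/250+333/1000→609/1000; 391/1000+609/1000→1. L = 971/500 ≈ 1.9420.
L − H = 1.9420 − 1.8899 = 0.052 bits.

0.052 bits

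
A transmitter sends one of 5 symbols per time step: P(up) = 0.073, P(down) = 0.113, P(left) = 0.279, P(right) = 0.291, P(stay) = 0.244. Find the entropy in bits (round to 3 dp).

H = −Σ pᵢ log₂ pᵢ.
−0.073·log₂(0.073) = 0.2756
−0.113·log₂(0.113) = 0.3555
−0.279·log₂(0.279) = 0.5138
−0.291·log₂(0.291) = 0.5182
−0.244·log₂(0.244) = 0.4966
Sum ≈ 2.1597 → 2.160 bits.

2.160 bits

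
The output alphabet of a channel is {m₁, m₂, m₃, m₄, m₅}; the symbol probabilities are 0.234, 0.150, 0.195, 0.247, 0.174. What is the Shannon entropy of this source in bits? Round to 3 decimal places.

2.298 bits

H = −Σ pᵢ log₂ pᵢ.
−0.234·log₂(0.234) = 0.4903
−0.150·log₂(0.150) = 0.4105
−0.195·log₂(0.195) = 0.4599
−0.247·log₂(0.247) = 0.4983
−0.174·log₂(0.174) = 0.4390
Sum ≈ 2.2980 → 2.298 bits.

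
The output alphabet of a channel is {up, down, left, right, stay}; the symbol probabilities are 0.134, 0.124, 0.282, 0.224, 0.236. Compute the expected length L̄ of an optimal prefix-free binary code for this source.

Repeatedly combine the two least-probable nodes; the expected code length is the sum of the merged weights.
merge 31/250 + 67/500 → 129/500
merge 28/125 + 59/250 → 23/50
merge 129/500 + 141/500 → 27/50
merge 23/50 + 27/50 → 1
L = 129/500 + 23/50 + 27/50 + 1 = 1129/500 = 2.258 bits/symbol.

2.258 bits/symbol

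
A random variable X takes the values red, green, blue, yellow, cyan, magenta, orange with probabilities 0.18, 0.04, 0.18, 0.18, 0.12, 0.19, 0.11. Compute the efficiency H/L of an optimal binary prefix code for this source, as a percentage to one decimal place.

96.9%

Entropy H = −Σ p log₂ p ≈ 2.6943 bits.
Huffman merges: 1/25+11/100→3/20; 3/25+3/20→27/100; 9/50+9/50→9/25; 9/50+19/100→37/100; 27/100+9/25→63/100; 37/100+63/100→1. L = 139/50 ≈ 2.7800.
Efficiency = H/L = 2.6943/2.7800 = 96.9%.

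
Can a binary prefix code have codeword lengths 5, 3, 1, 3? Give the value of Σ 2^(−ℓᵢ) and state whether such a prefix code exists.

0.78125; yes

With common denominator 2^5 = 32: Σ 2^(−ℓᵢ) = 1/32 + 4/32 + 16/32 + 4/32 = 25/32 = 0.78125.
Kraft's inequality requires Σ ≤ 1; here Σ = 0.78125 ≤ 1, so such a prefix code exists.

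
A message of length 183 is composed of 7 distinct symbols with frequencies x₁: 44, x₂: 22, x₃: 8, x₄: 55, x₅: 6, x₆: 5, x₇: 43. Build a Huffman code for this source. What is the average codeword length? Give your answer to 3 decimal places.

Probabilities are the counts divided by 183.
Repeatedly combine the two least-probable nodes; the expected code length is the sum of the merged weights.
merge 5/183 + 2/61 → 11/183
merge 8/183 + 11/183 → 19/183
merge 19/183 + 22/183 → 41/183
merge 41/183 + 43/183 → 28/61
merge 44/183 + 55/183 → 33/61
merge 28/61 + 33/61 → 1
L = 11/183 + 19/183 + 41/183 + 28/61 + 33/61 + 1 = 437/183 ≈ 2.388 bits/symbol.

2.388 bits/symbol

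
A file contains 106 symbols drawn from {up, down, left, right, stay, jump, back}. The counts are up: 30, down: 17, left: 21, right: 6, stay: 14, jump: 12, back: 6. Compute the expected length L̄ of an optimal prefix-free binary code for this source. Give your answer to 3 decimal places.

Probabilities are the counts divided by 106.
Repeatedly combine the two least-probable nodes; the expected code length is the sum of the merged weights.
merge 3/53 + 3/53 → 6/53
merge 6/53 + 6/53 → 12/53
merge 7/53 + 17/106 → 31/106
merge 21/106 + 12/53 → 45/106
merge 15/53 + 31/106 → 61/106
merge 45/106 + 61/106 → 1
L = 6/53 + 12/53 + 31/106 + 45/106 + 61/106 + 1 = 279/106 ≈ 2.632 bits/symbol.

2.632 bits/symbol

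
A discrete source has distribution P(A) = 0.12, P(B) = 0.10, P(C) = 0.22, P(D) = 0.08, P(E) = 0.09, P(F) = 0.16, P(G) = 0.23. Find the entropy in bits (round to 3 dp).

2.695 bits

H = −Σ pᵢ log₂ pᵢ.
−0.12·log₂(0.12) = 0.3671
−0.10·log₂(0.10) = 0.3322
−0.22·log₂(0.22) = 0.4806
−0.08·log₂(0.08) = 0.2915
−0.09·log₂(0.09) = 0.3127
−0.16·log₂(0.16) = 0.4230
−0.23·log₂(0.23) = 0.4877
Sum ≈ 2.6947 → 2.695 bits.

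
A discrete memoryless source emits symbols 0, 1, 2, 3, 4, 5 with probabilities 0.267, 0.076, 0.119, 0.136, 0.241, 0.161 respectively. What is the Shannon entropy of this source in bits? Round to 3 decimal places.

2.467 bits

H = −Σ pᵢ log₂ pᵢ.
−0.267·log₂(0.267) = 0.5087
−0.076·log₂(0.076) = 0.2826
−0.119·log₂(0.119) = 0.3654
−0.136·log₂(0.136) = 0.3915
−0.241·log₂(0.241) = 0.4947
−0.161·log₂(0.161) = 0.4242
Sum ≈ 2.4671 → 2.467 bits.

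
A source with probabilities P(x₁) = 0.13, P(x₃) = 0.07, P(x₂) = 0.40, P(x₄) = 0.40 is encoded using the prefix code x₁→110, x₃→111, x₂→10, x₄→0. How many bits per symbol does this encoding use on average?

1.8 bits/symbol

L̄ = Σ pᵢ·ℓᵢ = 0.13·3 + 0.07·3 + 0.40·2 + 0.40·1 = 1.8 bits/symbol.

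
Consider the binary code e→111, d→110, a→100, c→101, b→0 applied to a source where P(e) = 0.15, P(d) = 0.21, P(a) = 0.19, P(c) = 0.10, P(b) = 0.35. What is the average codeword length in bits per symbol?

L̄ = Σ pᵢ·ℓᵢ = 0.15·3 + 0.21·3 + 0.19·3 + 0.10·3 + 0.35·1 = 2.3 bits/symbol.

2.3 bits/symbol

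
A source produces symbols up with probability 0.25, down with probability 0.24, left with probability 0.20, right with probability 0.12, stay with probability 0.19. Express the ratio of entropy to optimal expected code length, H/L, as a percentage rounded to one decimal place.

Entropy H = −Σ p log₂ p ≈ 2.2808 bits.
Huffman merges: 3/25+19/100→31/100; 1/5+6/25→11/25; 1/4+31/100→14/25; 11/25+14/25→1. L = 231/100 ≈ 2.3100.
Efficiency = H/L = 2.2808/2.3100 = 98.7%.

98.7%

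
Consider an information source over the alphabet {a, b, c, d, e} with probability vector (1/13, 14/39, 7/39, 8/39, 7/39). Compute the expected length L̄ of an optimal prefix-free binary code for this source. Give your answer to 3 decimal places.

Repeatedly combine the two least-probable nodes; the expected code length is the sum of the merged weights.
merge 1/13 + 7/39 → 10/39
merge 7/39 + 8/39 → 5/13
merge 10/39 + 14/39 → 8/13
merge 5/13 + 8/13 → 1
L = 10/39 + 5/13 + 8/13 + 1 = 88/39 ≈ 2.256 bits/symbol.

2.256 bits/symbol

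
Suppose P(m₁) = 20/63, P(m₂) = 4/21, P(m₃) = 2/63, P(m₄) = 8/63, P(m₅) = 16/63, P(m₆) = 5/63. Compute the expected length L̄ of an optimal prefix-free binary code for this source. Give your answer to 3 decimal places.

2.349 bits/symbol

Repeatedly combine the two least-probable nodes; the expected code length is the sum of the merged weights.
merge 2/63 + 5/63 → 1/9
merge 1/9 + 8/63 → 5/21
merge 4/21 + 5/21 → 3/7
merge 16/63 + 20/63 → 4/7
merge 3/7 + 4/7 → 1
L = 1/9 + 5/21 + 3/7 + 4/7 + 1 = 148/63 ≈ 2.349 bits/symbol.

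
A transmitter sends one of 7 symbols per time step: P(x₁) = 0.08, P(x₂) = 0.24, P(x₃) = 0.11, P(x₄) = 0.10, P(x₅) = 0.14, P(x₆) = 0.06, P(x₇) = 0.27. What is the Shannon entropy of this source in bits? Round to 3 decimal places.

H = −Σ pᵢ log₂ pᵢ.
−0.08·log₂(0.08) = 0.2915
−0.24·log₂(0.24) = 0.4941
−0.11·log₂(0.11) = 0.3503
−0.10·log₂(0.10) = 0.3322
−0.14·log₂(0.14) = 0.3971
−0.06·log₂(0.06) = 0.2435
−0.27·log₂(0.27) = 0.5100
Sum ≈ 2.6188 → 2.619 bits.

2.619 bits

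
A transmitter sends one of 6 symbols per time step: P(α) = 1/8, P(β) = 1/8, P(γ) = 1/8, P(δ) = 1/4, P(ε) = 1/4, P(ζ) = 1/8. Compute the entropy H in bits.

2.5 bits

Each probability is a power of 1/2, so log₂(1/p) is an integer.
H = Σ p·log₂(1/p) = 1/8·3 + 1/8·3 + 1/8·3 + 1/4·2 + 1/4·2 + 1/8·3 = 2.5 bits.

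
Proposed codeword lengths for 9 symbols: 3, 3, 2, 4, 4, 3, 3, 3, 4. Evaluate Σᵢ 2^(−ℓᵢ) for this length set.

1.0625

With common denominator 2^4 = 16: Σ 2^(−ℓᵢ) = 2/16 + 2/16 + 4/16 + 1/16 + 1/16 + 2/16 + 2/16 + 2/16 + 1/16 = 17/16 = 1.0625.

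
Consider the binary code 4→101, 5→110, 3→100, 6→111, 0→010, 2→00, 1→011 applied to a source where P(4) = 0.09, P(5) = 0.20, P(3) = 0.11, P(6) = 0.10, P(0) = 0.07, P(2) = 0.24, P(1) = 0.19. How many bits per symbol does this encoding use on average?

L̄ = Σ pᵢ·ℓᵢ = 0.09·3 + 0.20·3 + 0.11·3 + 0.10·3 + 0.07·3 + 0.24·2 + 0.19·3 = 2.76 bits/symbol.

2.76 bits/symbol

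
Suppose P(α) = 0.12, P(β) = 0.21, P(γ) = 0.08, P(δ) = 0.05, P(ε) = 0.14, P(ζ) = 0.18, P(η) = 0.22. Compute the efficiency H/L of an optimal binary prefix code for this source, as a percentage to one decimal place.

Entropy H = −Σ p log₂ p ≈ 2.6705 bits.
Huffman merges: 1/20+2/25→13/100; 3/25+13/100→1/4; 7/50+9/50→8/25; 21/100+11/50→43/100; 1/4+8/25→57/100; 43/100+57/100→1. L = 27/10 ≈ 2.7000.
Efficiency = H/L = 2.6705/2.7000 = 98.9%.

98.9%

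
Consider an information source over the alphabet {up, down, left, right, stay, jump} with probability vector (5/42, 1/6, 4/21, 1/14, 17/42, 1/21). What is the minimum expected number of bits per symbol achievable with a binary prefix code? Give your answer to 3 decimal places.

2.310 bits/symbol

Repeatedly combine the two least-probable nodes; the expected code length is the sum of the merged weights.
merge 1/21 + 1/14 → 5/42
merge 5/42 + 5/42 → 5/21
merge 1/6 + 4/21 → 5/14
merge 5/21 + 5/14 → 25/42
merge 17/42 + 25/42 → 1
L = 5/42 + 5/21 + 5/14 + 25/42 + 1 = 97/42 ≈ 2.310 bits/symbol.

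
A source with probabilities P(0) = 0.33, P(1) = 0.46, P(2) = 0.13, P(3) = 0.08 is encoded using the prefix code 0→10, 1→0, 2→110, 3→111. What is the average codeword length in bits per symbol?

1.75 bits/symbol

L̄ = Σ pᵢ·ℓᵢ = 0.33·2 + 0.46·1 + 0.13·3 + 0.08·3 = 1.75 bits/symbol.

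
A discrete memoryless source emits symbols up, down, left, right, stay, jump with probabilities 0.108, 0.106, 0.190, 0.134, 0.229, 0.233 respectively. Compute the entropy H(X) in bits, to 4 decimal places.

2.5104 bits

H = −Σ pᵢ log₂ pᵢ.
−0.108·log₂(0.108) = 0.3468
−0.106·log₂(0.106) = 0.3432
−0.190·log₂(0.190) = 0.4552
−0.134·log₂(0.134) = 0.3886
−0.229·log₂(0.229) = 0.4870
−0.233·log₂(0.233) = 0.4897
Sum ≈ 2.5104 → 2.5104 bits.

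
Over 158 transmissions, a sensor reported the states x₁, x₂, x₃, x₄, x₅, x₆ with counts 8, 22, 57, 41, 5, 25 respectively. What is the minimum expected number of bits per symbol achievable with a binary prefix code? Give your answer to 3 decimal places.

2.304 bits/symbol

Probabilities are the counts divided by 158.
Repeatedly combine the two least-probable nodes; the expected code length is the sum of the merged weights.
merge 5/158 + 4/79 → 13/158
merge 13/158 + 11/79 → 35/158
merge 25/158 + 35/158 → 30/79
merge 41/158 + 57/158 → 49/79
merge 30/79 + 49/79 → 1
L = 13/158 + 35/158 + 30/79 + 49/79 + 1 = 182/79 ≈ 2.304 bits/symbol.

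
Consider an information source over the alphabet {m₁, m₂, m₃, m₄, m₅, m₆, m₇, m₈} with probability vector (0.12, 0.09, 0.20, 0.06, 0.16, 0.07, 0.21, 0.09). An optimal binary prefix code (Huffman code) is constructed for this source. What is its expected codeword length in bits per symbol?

Repeatedly combine the two least-probable nodes; the expected code length is the sum of the merged weights.
merge 3/50 + 7/100 → 13/100
merge 9/100 + 9/100 → 9/50
merge 3/25 + 13/100 → 1/4
merge 4/25 + 9/50 → 17/50
merge 1/5 + 21/100 → 41/100
merge 1/4 + 17/50 → 59/100
merge 41/100 + 59/100 → 1
L = 13/100 + 9/50 + 1/4 + 17/50 + 41/100 + 59/100 + 1 = 29/10 = 2.9 bits/symbol.

2.9 bits/symbol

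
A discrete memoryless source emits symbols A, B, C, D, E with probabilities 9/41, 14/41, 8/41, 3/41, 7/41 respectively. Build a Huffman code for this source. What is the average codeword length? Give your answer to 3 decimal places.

2.244 bits/symbol

Repeatedly combine the two least-probable nodes; the expected code length is the sum of the merged weights.
merge 3/41 + 7/41 → 10/41
merge 8/41 + 9/41 → 17/41
merge 10/41 + 14/41 → 24/41
merge 17/41 + 24/41 → 1
L = 10/41 + 17/41 + 24/41 + 1 = 92/41 ≈ 2.244 bits/symbol.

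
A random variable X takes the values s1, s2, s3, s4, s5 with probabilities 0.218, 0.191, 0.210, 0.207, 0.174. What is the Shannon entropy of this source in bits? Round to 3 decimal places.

2.317 bits

H = −Σ pᵢ log₂ pᵢ.
−0.218·log₂(0.218) = 0.4791
−0.191·log₂(0.191) = 0.4562
−0.210·log₂(0.210) = 0.4728
−0.207·log₂(0.207) = 0.4704
−0.174·log₂(0.174) = 0.4390
Sum ≈ 2.3174 → 2.317 bits.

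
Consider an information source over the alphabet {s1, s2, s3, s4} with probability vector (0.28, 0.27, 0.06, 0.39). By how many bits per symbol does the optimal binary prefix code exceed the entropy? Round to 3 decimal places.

0.142 bits

Entropy H = −Σ p log₂ p ≈ 1.7976 bits.
Huffman merges: 3/50+27/100→33/100; 7/25+33/100→61/100; 39/100+61/100→1. L = 97/50 ≈ 1.9400.
L − H = 1.9400 − 1.7976 = 0.142 bits.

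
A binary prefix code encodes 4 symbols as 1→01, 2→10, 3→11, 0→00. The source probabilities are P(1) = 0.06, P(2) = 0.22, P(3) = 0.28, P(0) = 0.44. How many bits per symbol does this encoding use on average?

L̄ = Σ pᵢ·ℓᵢ = 0.06·2 + 0.22·2 + 0.28·2 + 0.44·2 = 2 bits/symbol.

2 bits/symbol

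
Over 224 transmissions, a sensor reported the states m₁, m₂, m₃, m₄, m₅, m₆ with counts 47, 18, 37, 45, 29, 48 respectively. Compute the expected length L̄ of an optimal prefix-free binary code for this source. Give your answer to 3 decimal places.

2.576 bits/symbol

Probabilities are the counts divided by 224.
Repeatedly combine the two least-probable nodes; the expected code length is the sum of the merged weights.
merge 9/112 + 29/224 → 47/224
merge 37/224 + 45/224 → 41/112
merge 47/224 + 47/224 → 47/112
merge 3/14 + 41/112 → 65/112
merge 47/112 + 65/112 → 1
L = 47/224 + 41/112 + 47/112 + 65/112 + 1 = 577/224 ≈ 2.576 bits/symbol.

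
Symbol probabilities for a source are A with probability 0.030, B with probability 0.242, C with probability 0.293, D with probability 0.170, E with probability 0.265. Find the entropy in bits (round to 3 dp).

2.108 bits

H = −Σ pᵢ log₂ pᵢ.
−0.030·log₂(0.030) = 0.1518
−0.242·log₂(0.242) = 0.4954
−0.293·log₂(0.293) = 0.5189
−0.170·log₂(0.170) = 0.4346
−0.265·log₂(0.265) = 0.5077
Sum ≈ 2.1083 → 2.108 bits.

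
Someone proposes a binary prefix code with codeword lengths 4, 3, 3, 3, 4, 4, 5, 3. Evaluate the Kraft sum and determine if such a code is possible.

0.71875; yes

With common denominator 2^5 = 32: Σ 2^(−ℓᵢ) = 2/32 + 4/32 + 4/32 + 4/32 + 2/32 + 2/32 + 1/32 + 4/32 = 23/32 = 0.71875.
Kraft's inequality requires Σ ≤ 1; here Σ = 0.71875 ≤ 1, so such a prefix code exists.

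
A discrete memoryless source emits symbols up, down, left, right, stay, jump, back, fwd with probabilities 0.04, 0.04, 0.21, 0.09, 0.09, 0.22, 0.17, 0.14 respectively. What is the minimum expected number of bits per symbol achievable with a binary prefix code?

Repeatedly combine the two least-probable nodes; the expected code length is the sum of the merged weights.
merge 1/25 + 1/25 → 2/25
merge 2/25 + 9/100 → 17/100
merge 9/100 + 7/50 → 23/100
merge 17/100 + 17/100 → 17/50
merge 21/100 + 11/50 → 43/100
merge 23/100 + 17/50 → 57/100
merge 43/100 + 57/100 → 1
L = 2/25 + 17/100 + 23/100 + 17/50 + 43/100 + 57/100 + 1 = 141/50 = 2.82 bits/symbol.

2.82 bits/symbol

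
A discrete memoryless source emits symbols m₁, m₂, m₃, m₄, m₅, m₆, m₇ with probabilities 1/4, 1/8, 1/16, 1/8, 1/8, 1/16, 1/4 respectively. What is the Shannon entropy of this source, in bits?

2.625 bits

Each probability is a power of 1/2, so log₂(1/p) is an integer.
H = Σ p·log₂(1/p) = 1/4·2 + 1/8·3 + 1/16·4 + 1/8·3 + 1/8·3 + 1/16·4 + 1/4·2 = 2.625 bits.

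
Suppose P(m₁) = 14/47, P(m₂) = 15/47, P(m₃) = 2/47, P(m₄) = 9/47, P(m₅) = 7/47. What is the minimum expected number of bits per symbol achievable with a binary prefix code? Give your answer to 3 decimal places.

2.191 bits/symbol

Repeatedly combine the two least-probable nodes; the expected code length is the sum of the merged weights.
merge 2/47 + 7/47 → 9/47
merge 9/47 + 9/47 → 18/47
merge 14/47 + 15/47 → 29/47
merge 18/47 + 29/47 → 1
L = 9/47 + 18/47 + 29/47 + 1 = 103/47 ≈ 2.191 bits/symbol.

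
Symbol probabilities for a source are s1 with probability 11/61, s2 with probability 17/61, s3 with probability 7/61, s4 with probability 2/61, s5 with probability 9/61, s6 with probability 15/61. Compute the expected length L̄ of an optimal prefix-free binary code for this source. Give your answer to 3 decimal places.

2.443 bits/symbol

Repeatedly combine the two least-probable nodes; the expected code length is the sum of the merged weights.
merge 2/61 + 7/61 → 9/61
merge 9/61 + 9/61 → 18/61
merge 11/61 + 15/61 → 26/61
merge 17/61 + 18/61 → 35/61
merge 26/61 + 35/61 → 1
L = 9/61 + 18/61 + 26/61 + 35/61 + 1 = 149/61 ≈ 2.443 bits/symbol.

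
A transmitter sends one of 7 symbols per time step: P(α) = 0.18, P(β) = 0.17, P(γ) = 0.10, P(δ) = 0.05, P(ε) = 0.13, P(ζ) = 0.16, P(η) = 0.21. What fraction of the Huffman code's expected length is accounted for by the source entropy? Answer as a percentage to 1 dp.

98.1%

Entropy H = −Σ p log₂ p ≈ 2.7067 bits.
Huffman merges: 1/20+1/10→3/20; 13/100+3/20→7/25; 4/25+17/100→33/100; 9/50+21/100→39/100; 7/25+33/100→61/100; 39/100+61/100→1. L = 69/25 ≈ 2.7600.
Efficiency = H/L = 2.7067/2.7600 = 98.1%.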